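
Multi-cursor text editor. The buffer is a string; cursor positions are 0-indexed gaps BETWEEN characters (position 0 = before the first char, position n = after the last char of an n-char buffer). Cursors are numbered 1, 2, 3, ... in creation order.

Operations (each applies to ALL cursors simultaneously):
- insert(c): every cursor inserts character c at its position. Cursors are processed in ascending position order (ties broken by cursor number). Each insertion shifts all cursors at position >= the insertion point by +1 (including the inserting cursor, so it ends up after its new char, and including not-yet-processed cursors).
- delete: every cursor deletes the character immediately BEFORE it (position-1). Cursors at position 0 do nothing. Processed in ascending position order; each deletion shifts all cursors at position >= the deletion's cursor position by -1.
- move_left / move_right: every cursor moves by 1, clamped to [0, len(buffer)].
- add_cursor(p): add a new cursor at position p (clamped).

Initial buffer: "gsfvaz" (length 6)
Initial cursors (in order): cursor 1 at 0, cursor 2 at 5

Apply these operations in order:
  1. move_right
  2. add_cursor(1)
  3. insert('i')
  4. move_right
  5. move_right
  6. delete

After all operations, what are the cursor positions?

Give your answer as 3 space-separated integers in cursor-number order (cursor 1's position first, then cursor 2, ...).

After op 1 (move_right): buffer="gsfvaz" (len 6), cursors c1@1 c2@6, authorship ......
After op 2 (add_cursor(1)): buffer="gsfvaz" (len 6), cursors c1@1 c3@1 c2@6, authorship ......
After op 3 (insert('i')): buffer="giisfvazi" (len 9), cursors c1@3 c3@3 c2@9, authorship .13.....2
After op 4 (move_right): buffer="giisfvazi" (len 9), cursors c1@4 c3@4 c2@9, authorship .13.....2
After op 5 (move_right): buffer="giisfvazi" (len 9), cursors c1@5 c3@5 c2@9, authorship .13.....2
After op 6 (delete): buffer="giivaz" (len 6), cursors c1@3 c3@3 c2@6, authorship .13...

Answer: 3 6 3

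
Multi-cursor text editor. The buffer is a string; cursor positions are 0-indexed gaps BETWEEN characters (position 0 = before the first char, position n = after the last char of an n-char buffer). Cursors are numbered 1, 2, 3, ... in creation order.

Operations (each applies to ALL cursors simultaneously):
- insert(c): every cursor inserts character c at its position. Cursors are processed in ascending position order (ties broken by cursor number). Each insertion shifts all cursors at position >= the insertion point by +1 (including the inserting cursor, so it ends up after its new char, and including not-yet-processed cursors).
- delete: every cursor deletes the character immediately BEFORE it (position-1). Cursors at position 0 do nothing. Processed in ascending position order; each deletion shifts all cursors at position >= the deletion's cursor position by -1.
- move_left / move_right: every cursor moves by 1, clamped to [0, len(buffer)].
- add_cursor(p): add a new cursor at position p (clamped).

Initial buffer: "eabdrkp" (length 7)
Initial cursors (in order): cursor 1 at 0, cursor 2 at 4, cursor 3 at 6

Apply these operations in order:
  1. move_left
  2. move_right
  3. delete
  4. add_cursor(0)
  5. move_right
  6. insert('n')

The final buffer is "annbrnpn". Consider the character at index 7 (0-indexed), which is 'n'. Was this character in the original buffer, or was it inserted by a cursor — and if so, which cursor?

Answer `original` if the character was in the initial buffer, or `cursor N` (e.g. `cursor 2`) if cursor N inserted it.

After op 1 (move_left): buffer="eabdrkp" (len 7), cursors c1@0 c2@3 c3@5, authorship .......
After op 2 (move_right): buffer="eabdrkp" (len 7), cursors c1@1 c2@4 c3@6, authorship .......
After op 3 (delete): buffer="abrp" (len 4), cursors c1@0 c2@2 c3@3, authorship ....
After op 4 (add_cursor(0)): buffer="abrp" (len 4), cursors c1@0 c4@0 c2@2 c3@3, authorship ....
After op 5 (move_right): buffer="abrp" (len 4), cursors c1@1 c4@1 c2@3 c3@4, authorship ....
After op 6 (insert('n')): buffer="annbrnpn" (len 8), cursors c1@3 c4@3 c2@6 c3@8, authorship .14..2.3
Authorship (.=original, N=cursor N): . 1 4 . . 2 . 3
Index 7: author = 3

Answer: cursor 3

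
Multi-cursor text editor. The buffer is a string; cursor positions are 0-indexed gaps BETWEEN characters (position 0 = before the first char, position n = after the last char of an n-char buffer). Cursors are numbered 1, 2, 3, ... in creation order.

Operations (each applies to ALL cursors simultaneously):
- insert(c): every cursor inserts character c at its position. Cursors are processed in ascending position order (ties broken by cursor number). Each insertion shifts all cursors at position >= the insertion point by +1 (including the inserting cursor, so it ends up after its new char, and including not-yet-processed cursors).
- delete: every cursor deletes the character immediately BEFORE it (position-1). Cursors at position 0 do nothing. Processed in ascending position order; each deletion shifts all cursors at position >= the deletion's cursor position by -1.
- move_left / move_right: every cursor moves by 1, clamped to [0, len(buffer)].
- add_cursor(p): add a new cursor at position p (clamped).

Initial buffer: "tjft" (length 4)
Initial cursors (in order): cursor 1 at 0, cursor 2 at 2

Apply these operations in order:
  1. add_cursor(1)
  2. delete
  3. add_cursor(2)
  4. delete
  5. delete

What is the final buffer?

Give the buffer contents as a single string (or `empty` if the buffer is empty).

After op 1 (add_cursor(1)): buffer="tjft" (len 4), cursors c1@0 c3@1 c2@2, authorship ....
After op 2 (delete): buffer="ft" (len 2), cursors c1@0 c2@0 c3@0, authorship ..
After op 3 (add_cursor(2)): buffer="ft" (len 2), cursors c1@0 c2@0 c3@0 c4@2, authorship ..
After op 4 (delete): buffer="f" (len 1), cursors c1@0 c2@0 c3@0 c4@1, authorship .
After op 5 (delete): buffer="" (len 0), cursors c1@0 c2@0 c3@0 c4@0, authorship 

Answer: empty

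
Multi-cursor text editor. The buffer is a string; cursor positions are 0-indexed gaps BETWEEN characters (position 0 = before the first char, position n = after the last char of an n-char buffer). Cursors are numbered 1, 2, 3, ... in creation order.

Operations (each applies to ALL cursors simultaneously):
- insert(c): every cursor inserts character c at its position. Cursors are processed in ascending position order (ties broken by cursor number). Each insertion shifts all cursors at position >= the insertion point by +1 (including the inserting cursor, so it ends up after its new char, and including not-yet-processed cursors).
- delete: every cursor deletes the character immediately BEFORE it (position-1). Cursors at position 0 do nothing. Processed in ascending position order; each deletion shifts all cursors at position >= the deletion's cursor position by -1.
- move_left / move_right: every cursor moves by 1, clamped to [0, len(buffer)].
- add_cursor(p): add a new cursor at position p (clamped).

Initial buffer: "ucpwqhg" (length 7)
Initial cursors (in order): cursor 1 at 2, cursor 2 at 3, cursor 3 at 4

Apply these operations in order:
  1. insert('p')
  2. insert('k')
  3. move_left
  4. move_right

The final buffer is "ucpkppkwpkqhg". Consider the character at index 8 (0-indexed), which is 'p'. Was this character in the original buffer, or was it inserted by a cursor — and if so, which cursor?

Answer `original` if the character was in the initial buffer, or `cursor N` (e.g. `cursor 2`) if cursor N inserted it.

Answer: cursor 3

Derivation:
After op 1 (insert('p')): buffer="ucpppwpqhg" (len 10), cursors c1@3 c2@5 c3@7, authorship ..1.2.3...
After op 2 (insert('k')): buffer="ucpkppkwpkqhg" (len 13), cursors c1@4 c2@7 c3@10, authorship ..11.22.33...
After op 3 (move_left): buffer="ucpkppkwpkqhg" (len 13), cursors c1@3 c2@6 c3@9, authorship ..11.22.33...
After op 4 (move_right): buffer="ucpkppkwpkqhg" (len 13), cursors c1@4 c2@7 c3@10, authorship ..11.22.33...
Authorship (.=original, N=cursor N): . . 1 1 . 2 2 . 3 3 . . .
Index 8: author = 3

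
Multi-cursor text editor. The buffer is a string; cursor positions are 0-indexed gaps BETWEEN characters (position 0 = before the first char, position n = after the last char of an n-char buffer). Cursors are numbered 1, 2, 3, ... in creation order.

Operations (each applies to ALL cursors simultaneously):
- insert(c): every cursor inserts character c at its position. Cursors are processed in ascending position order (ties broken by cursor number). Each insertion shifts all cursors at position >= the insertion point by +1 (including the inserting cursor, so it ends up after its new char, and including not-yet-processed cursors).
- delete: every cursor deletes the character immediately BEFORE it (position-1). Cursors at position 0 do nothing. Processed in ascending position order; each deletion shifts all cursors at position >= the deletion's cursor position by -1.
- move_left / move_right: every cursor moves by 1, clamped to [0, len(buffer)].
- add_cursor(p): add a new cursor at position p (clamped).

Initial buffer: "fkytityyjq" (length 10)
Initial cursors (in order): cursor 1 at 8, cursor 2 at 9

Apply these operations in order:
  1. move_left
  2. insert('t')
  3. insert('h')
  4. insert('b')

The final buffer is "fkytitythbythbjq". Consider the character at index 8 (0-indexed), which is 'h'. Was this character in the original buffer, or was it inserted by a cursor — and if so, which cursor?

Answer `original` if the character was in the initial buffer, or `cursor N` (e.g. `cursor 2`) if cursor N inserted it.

After op 1 (move_left): buffer="fkytityyjq" (len 10), cursors c1@7 c2@8, authorship ..........
After op 2 (insert('t')): buffer="fkytitytytjq" (len 12), cursors c1@8 c2@10, authorship .......1.2..
After op 3 (insert('h')): buffer="fkytitythythjq" (len 14), cursors c1@9 c2@12, authorship .......11.22..
After op 4 (insert('b')): buffer="fkytitythbythbjq" (len 16), cursors c1@10 c2@14, authorship .......111.222..
Authorship (.=original, N=cursor N): . . . . . . . 1 1 1 . 2 2 2 . .
Index 8: author = 1

Answer: cursor 1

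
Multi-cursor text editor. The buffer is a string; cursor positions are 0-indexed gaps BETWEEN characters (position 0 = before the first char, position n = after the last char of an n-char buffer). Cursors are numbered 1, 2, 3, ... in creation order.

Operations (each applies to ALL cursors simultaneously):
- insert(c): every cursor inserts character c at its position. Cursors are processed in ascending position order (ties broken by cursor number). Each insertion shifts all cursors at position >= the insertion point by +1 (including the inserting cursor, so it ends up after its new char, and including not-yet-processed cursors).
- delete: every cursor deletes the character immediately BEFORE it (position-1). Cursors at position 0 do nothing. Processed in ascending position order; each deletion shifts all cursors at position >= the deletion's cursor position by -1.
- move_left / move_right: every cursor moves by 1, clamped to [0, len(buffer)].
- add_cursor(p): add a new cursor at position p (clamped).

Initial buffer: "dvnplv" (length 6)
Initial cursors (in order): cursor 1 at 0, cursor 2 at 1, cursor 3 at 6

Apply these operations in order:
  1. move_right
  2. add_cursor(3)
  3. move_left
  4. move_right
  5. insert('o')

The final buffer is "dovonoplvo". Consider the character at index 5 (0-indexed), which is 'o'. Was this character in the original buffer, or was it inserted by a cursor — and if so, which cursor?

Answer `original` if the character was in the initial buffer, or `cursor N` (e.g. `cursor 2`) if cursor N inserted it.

After op 1 (move_right): buffer="dvnplv" (len 6), cursors c1@1 c2@2 c3@6, authorship ......
After op 2 (add_cursor(3)): buffer="dvnplv" (len 6), cursors c1@1 c2@2 c4@3 c3@6, authorship ......
After op 3 (move_left): buffer="dvnplv" (len 6), cursors c1@0 c2@1 c4@2 c3@5, authorship ......
After op 4 (move_right): buffer="dvnplv" (len 6), cursors c1@1 c2@2 c4@3 c3@6, authorship ......
After op 5 (insert('o')): buffer="dovonoplvo" (len 10), cursors c1@2 c2@4 c4@6 c3@10, authorship .1.2.4...3
Authorship (.=original, N=cursor N): . 1 . 2 . 4 . . . 3
Index 5: author = 4

Answer: cursor 4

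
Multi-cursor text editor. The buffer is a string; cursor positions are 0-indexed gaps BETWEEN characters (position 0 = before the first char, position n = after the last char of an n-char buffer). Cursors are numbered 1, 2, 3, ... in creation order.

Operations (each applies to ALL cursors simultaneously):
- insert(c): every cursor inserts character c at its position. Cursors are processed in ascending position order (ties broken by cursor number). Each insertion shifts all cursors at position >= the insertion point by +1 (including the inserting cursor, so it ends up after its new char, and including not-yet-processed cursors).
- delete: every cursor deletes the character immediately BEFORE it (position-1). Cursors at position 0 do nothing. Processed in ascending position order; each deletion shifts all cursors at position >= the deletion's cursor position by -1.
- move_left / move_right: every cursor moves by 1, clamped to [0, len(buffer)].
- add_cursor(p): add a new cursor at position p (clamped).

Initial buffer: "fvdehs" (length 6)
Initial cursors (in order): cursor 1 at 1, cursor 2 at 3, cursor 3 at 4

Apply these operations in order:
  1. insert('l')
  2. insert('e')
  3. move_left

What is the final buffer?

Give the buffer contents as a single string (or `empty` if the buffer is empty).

After op 1 (insert('l')): buffer="flvdlelhs" (len 9), cursors c1@2 c2@5 c3@7, authorship .1..2.3..
After op 2 (insert('e')): buffer="flevdleelehs" (len 12), cursors c1@3 c2@7 c3@10, authorship .11..22.33..
After op 3 (move_left): buffer="flevdleelehs" (len 12), cursors c1@2 c2@6 c3@9, authorship .11..22.33..

Answer: flevdleelehs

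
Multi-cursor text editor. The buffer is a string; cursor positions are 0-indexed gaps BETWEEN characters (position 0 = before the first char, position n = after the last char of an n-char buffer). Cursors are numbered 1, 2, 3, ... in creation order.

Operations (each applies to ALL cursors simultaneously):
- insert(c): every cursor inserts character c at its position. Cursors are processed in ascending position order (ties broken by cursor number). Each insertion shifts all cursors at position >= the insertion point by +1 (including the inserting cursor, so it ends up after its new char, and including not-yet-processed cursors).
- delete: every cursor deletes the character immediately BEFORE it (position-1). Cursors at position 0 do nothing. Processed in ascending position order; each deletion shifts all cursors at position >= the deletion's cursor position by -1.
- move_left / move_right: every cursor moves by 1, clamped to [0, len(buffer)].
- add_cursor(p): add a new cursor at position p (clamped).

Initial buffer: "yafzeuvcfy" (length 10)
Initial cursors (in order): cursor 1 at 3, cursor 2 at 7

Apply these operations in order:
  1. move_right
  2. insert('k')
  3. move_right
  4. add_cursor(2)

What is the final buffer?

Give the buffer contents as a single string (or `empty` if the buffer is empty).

Answer: yafzkeuvckfy

Derivation:
After op 1 (move_right): buffer="yafzeuvcfy" (len 10), cursors c1@4 c2@8, authorship ..........
After op 2 (insert('k')): buffer="yafzkeuvckfy" (len 12), cursors c1@5 c2@10, authorship ....1....2..
After op 3 (move_right): buffer="yafzkeuvckfy" (len 12), cursors c1@6 c2@11, authorship ....1....2..
After op 4 (add_cursor(2)): buffer="yafzkeuvckfy" (len 12), cursors c3@2 c1@6 c2@11, authorship ....1....2..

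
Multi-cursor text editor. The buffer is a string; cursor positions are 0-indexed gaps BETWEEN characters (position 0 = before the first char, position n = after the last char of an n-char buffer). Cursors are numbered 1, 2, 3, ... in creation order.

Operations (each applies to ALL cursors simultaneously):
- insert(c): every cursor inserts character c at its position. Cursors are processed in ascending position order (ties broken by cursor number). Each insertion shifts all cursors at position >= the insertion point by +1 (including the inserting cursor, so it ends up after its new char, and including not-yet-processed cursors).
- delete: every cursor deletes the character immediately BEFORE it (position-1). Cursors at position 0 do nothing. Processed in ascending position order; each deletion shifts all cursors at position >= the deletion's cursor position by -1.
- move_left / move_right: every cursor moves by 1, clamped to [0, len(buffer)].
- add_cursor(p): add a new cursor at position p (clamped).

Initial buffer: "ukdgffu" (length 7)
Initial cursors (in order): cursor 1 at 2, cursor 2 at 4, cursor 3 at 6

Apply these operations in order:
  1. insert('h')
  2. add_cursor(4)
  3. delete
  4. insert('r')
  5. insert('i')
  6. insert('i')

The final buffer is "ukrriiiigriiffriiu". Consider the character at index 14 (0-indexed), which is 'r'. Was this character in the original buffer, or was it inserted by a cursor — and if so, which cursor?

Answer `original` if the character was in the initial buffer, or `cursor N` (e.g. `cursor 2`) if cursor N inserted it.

After op 1 (insert('h')): buffer="ukhdghffhu" (len 10), cursors c1@3 c2@6 c3@9, authorship ..1..2..3.
After op 2 (add_cursor(4)): buffer="ukhdghffhu" (len 10), cursors c1@3 c4@4 c2@6 c3@9, authorship ..1..2..3.
After op 3 (delete): buffer="ukgffu" (len 6), cursors c1@2 c4@2 c2@3 c3@5, authorship ......
After op 4 (insert('r')): buffer="ukrrgrffru" (len 10), cursors c1@4 c4@4 c2@6 c3@9, authorship ..14.2..3.
After op 5 (insert('i')): buffer="ukrriigriffriu" (len 14), cursors c1@6 c4@6 c2@9 c3@13, authorship ..1414.22..33.
After op 6 (insert('i')): buffer="ukrriiiigriiffriiu" (len 18), cursors c1@8 c4@8 c2@12 c3@17, authorship ..141414.222..333.
Authorship (.=original, N=cursor N): . . 1 4 1 4 1 4 . 2 2 2 . . 3 3 3 .
Index 14: author = 3

Answer: cursor 3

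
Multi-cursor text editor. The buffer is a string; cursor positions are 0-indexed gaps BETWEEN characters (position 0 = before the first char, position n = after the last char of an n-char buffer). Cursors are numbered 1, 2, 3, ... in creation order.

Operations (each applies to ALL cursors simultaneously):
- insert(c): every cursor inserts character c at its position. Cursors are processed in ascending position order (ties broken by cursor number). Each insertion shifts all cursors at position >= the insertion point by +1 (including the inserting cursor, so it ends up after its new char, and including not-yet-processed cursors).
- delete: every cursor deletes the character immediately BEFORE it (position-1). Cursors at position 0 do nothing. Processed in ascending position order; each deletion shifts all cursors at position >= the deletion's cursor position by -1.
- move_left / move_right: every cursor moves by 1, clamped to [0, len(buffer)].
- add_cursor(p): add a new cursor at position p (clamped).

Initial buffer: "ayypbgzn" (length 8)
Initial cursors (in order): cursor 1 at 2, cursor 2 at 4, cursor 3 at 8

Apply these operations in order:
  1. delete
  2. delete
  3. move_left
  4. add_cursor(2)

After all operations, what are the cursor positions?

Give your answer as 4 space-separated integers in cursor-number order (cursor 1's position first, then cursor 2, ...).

After op 1 (delete): buffer="aybgz" (len 5), cursors c1@1 c2@2 c3@5, authorship .....
After op 2 (delete): buffer="bg" (len 2), cursors c1@0 c2@0 c3@2, authorship ..
After op 3 (move_left): buffer="bg" (len 2), cursors c1@0 c2@0 c3@1, authorship ..
After op 4 (add_cursor(2)): buffer="bg" (len 2), cursors c1@0 c2@0 c3@1 c4@2, authorship ..

Answer: 0 0 1 2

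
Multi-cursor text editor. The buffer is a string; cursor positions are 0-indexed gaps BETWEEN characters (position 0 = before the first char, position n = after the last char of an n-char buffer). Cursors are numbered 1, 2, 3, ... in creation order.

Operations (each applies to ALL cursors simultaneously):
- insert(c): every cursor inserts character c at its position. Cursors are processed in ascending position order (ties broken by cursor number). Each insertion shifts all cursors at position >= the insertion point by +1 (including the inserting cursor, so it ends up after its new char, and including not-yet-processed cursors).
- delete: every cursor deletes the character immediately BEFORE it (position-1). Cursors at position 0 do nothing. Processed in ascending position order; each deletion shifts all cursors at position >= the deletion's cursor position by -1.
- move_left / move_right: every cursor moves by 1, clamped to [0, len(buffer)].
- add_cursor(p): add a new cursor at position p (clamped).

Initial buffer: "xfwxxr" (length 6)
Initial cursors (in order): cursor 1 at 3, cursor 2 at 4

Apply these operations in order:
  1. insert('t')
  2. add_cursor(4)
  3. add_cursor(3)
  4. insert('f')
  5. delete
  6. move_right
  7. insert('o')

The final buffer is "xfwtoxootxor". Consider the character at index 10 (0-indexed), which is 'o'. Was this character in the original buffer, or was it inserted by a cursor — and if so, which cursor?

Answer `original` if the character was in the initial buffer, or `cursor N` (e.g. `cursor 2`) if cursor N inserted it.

Answer: cursor 2

Derivation:
After op 1 (insert('t')): buffer="xfwtxtxr" (len 8), cursors c1@4 c2@6, authorship ...1.2..
After op 2 (add_cursor(4)): buffer="xfwtxtxr" (len 8), cursors c1@4 c3@4 c2@6, authorship ...1.2..
After op 3 (add_cursor(3)): buffer="xfwtxtxr" (len 8), cursors c4@3 c1@4 c3@4 c2@6, authorship ...1.2..
After op 4 (insert('f')): buffer="xfwftffxtfxr" (len 12), cursors c4@4 c1@7 c3@7 c2@10, authorship ...4113.22..
After op 5 (delete): buffer="xfwtxtxr" (len 8), cursors c4@3 c1@4 c3@4 c2@6, authorship ...1.2..
After op 6 (move_right): buffer="xfwtxtxr" (len 8), cursors c4@4 c1@5 c3@5 c2@7, authorship ...1.2..
After op 7 (insert('o')): buffer="xfwtoxootxor" (len 12), cursors c4@5 c1@8 c3@8 c2@11, authorship ...14.132.2.
Authorship (.=original, N=cursor N): . . . 1 4 . 1 3 2 . 2 .
Index 10: author = 2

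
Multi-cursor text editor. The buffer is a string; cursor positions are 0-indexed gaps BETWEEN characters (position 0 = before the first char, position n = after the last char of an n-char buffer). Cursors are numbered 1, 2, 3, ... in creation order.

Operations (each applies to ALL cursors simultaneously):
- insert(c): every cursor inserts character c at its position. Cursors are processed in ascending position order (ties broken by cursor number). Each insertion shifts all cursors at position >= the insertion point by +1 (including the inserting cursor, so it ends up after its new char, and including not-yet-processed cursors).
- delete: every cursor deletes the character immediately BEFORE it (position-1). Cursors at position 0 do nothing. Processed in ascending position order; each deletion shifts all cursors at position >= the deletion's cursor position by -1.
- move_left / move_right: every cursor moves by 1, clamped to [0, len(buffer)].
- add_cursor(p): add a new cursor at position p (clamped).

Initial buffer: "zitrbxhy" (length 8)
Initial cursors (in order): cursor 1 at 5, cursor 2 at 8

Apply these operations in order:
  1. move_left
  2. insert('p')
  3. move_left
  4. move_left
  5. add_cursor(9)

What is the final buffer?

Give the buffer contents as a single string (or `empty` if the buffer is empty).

After op 1 (move_left): buffer="zitrbxhy" (len 8), cursors c1@4 c2@7, authorship ........
After op 2 (insert('p')): buffer="zitrpbxhpy" (len 10), cursors c1@5 c2@9, authorship ....1...2.
After op 3 (move_left): buffer="zitrpbxhpy" (len 10), cursors c1@4 c2@8, authorship ....1...2.
After op 4 (move_left): buffer="zitrpbxhpy" (len 10), cursors c1@3 c2@7, authorship ....1...2.
After op 5 (add_cursor(9)): buffer="zitrpbxhpy" (len 10), cursors c1@3 c2@7 c3@9, authorship ....1...2.

Answer: zitrpbxhpy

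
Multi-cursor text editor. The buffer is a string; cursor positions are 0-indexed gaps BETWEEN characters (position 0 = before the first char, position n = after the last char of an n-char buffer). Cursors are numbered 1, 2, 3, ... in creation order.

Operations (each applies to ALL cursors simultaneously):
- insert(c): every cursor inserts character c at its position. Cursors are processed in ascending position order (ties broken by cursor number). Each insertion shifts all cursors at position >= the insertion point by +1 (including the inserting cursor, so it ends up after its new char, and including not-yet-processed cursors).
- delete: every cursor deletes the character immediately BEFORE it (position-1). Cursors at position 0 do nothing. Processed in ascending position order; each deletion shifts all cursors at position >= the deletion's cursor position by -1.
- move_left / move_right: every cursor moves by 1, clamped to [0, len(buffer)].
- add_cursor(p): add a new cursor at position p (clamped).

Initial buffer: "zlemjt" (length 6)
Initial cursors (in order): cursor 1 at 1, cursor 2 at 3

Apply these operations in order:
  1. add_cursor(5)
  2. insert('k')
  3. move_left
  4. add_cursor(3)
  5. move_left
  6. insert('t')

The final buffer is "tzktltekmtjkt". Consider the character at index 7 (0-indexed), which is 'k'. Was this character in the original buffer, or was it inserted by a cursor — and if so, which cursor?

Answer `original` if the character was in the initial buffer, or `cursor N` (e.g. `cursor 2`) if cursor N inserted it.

After op 1 (add_cursor(5)): buffer="zlemjt" (len 6), cursors c1@1 c2@3 c3@5, authorship ......
After op 2 (insert('k')): buffer="zklekmjkt" (len 9), cursors c1@2 c2@5 c3@8, authorship .1..2..3.
After op 3 (move_left): buffer="zklekmjkt" (len 9), cursors c1@1 c2@4 c3@7, authorship .1..2..3.
After op 4 (add_cursor(3)): buffer="zklekmjkt" (len 9), cursors c1@1 c4@3 c2@4 c3@7, authorship .1..2..3.
After op 5 (move_left): buffer="zklekmjkt" (len 9), cursors c1@0 c4@2 c2@3 c3@6, authorship .1..2..3.
After op 6 (insert('t')): buffer="tzktltekmtjkt" (len 13), cursors c1@1 c4@4 c2@6 c3@10, authorship 1.14.2.2.3.3.
Authorship (.=original, N=cursor N): 1 . 1 4 . 2 . 2 . 3 . 3 .
Index 7: author = 2

Answer: cursor 2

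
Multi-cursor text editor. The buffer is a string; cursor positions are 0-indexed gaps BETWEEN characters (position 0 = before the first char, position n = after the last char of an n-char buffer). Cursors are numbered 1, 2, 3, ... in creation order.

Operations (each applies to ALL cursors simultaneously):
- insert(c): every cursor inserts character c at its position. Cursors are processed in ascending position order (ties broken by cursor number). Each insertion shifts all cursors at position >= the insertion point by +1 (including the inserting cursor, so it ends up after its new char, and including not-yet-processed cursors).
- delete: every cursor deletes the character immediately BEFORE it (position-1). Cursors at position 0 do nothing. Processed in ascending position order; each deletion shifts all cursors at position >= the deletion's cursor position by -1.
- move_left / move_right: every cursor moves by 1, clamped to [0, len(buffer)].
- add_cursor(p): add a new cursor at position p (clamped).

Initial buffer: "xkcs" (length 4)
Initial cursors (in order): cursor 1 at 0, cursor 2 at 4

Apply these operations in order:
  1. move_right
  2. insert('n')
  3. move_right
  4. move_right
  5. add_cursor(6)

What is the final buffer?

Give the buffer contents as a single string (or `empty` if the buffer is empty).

Answer: xnkcsn

Derivation:
After op 1 (move_right): buffer="xkcs" (len 4), cursors c1@1 c2@4, authorship ....
After op 2 (insert('n')): buffer="xnkcsn" (len 6), cursors c1@2 c2@6, authorship .1...2
After op 3 (move_right): buffer="xnkcsn" (len 6), cursors c1@3 c2@6, authorship .1...2
After op 4 (move_right): buffer="xnkcsn" (len 6), cursors c1@4 c2@6, authorship .1...2
After op 5 (add_cursor(6)): buffer="xnkcsn" (len 6), cursors c1@4 c2@6 c3@6, authorship .1...2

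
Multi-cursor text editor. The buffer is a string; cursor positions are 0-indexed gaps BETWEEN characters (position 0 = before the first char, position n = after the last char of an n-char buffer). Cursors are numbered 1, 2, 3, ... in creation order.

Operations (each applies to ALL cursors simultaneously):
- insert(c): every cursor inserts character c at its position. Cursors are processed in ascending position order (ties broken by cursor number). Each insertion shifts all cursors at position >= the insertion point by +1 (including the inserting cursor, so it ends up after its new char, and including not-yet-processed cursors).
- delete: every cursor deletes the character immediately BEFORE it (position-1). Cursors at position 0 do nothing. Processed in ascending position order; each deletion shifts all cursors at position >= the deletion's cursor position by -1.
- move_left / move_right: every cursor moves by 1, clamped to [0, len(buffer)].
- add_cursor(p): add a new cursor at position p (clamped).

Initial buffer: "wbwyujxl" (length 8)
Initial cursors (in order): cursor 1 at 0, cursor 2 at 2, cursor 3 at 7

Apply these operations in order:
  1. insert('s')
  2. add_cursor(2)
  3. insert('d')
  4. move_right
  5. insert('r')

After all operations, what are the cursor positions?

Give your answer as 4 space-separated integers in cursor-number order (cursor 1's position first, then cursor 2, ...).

After op 1 (insert('s')): buffer="swbswyujxsl" (len 11), cursors c1@1 c2@4 c3@10, authorship 1..2.....3.
After op 2 (add_cursor(2)): buffer="swbswyujxsl" (len 11), cursors c1@1 c4@2 c2@4 c3@10, authorship 1..2.....3.
After op 3 (insert('d')): buffer="sdwdbsdwyujxsdl" (len 15), cursors c1@2 c4@4 c2@7 c3@14, authorship 11.4.22.....33.
After op 4 (move_right): buffer="sdwdbsdwyujxsdl" (len 15), cursors c1@3 c4@5 c2@8 c3@15, authorship 11.4.22.....33.
After op 5 (insert('r')): buffer="sdwrdbrsdwryujxsdlr" (len 19), cursors c1@4 c4@7 c2@11 c3@19, authorship 11.14.422.2....33.3

Answer: 4 11 19 7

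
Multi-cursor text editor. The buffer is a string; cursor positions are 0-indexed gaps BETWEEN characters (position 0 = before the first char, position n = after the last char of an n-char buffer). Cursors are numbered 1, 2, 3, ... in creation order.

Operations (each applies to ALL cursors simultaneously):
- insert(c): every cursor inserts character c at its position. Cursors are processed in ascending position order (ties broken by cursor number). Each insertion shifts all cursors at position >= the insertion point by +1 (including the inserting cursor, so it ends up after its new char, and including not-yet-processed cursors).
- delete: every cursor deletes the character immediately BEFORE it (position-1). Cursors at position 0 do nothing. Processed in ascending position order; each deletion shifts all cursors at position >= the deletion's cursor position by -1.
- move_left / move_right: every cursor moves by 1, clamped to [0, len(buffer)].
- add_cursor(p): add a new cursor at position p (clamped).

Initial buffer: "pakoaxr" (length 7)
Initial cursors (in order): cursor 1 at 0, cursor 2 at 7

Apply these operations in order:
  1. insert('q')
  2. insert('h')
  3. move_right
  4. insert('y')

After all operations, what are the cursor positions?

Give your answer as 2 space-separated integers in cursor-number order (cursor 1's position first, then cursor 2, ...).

After op 1 (insert('q')): buffer="qpakoaxrq" (len 9), cursors c1@1 c2@9, authorship 1.......2
After op 2 (insert('h')): buffer="qhpakoaxrqh" (len 11), cursors c1@2 c2@11, authorship 11.......22
After op 3 (move_right): buffer="qhpakoaxrqh" (len 11), cursors c1@3 c2@11, authorship 11.......22
After op 4 (insert('y')): buffer="qhpyakoaxrqhy" (len 13), cursors c1@4 c2@13, authorship 11.1......222

Answer: 4 13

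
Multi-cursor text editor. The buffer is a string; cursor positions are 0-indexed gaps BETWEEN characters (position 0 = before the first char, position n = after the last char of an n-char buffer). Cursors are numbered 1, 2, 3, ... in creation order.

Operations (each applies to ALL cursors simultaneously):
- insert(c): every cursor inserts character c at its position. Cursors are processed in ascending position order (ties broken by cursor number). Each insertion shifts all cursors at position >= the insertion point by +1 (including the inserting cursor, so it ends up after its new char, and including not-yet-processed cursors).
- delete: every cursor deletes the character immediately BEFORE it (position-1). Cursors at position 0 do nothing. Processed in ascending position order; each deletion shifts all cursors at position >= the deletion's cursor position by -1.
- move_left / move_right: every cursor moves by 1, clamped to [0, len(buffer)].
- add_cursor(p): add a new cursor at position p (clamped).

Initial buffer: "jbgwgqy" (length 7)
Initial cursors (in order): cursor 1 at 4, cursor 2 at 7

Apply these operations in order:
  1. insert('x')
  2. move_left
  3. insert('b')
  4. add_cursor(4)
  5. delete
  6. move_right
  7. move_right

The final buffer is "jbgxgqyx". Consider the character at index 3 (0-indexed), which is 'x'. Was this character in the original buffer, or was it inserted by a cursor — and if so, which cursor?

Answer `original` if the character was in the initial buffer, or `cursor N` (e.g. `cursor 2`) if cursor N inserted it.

After op 1 (insert('x')): buffer="jbgwxgqyx" (len 9), cursors c1@5 c2@9, authorship ....1...2
After op 2 (move_left): buffer="jbgwxgqyx" (len 9), cursors c1@4 c2@8, authorship ....1...2
After op 3 (insert('b')): buffer="jbgwbxgqybx" (len 11), cursors c1@5 c2@10, authorship ....11...22
After op 4 (add_cursor(4)): buffer="jbgwbxgqybx" (len 11), cursors c3@4 c1@5 c2@10, authorship ....11...22
After op 5 (delete): buffer="jbgxgqyx" (len 8), cursors c1@3 c3@3 c2@7, authorship ...1...2
After op 6 (move_right): buffer="jbgxgqyx" (len 8), cursors c1@4 c3@4 c2@8, authorship ...1...2
After op 7 (move_right): buffer="jbgxgqyx" (len 8), cursors c1@5 c3@5 c2@8, authorship ...1...2
Authorship (.=original, N=cursor N): . . . 1 . . . 2
Index 3: author = 1

Answer: cursor 1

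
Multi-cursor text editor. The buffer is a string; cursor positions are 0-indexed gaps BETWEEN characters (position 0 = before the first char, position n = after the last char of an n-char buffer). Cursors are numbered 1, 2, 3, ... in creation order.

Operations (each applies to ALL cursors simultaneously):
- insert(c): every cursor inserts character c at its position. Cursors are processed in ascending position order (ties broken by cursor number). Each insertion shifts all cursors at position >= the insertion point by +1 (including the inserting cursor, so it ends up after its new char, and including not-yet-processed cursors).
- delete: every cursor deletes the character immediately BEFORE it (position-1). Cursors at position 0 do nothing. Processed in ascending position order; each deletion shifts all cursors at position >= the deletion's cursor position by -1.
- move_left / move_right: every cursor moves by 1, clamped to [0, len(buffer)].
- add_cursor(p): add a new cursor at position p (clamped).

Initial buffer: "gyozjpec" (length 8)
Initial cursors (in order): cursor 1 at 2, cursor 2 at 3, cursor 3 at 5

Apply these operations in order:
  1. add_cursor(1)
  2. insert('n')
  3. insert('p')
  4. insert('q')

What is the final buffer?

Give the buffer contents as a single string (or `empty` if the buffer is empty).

Answer: gnpqynpqonpqzjnpqpec

Derivation:
After op 1 (add_cursor(1)): buffer="gyozjpec" (len 8), cursors c4@1 c1@2 c2@3 c3@5, authorship ........
After op 2 (insert('n')): buffer="gnynonzjnpec" (len 12), cursors c4@2 c1@4 c2@6 c3@9, authorship .4.1.2..3...
After op 3 (insert('p')): buffer="gnpynponpzjnppec" (len 16), cursors c4@3 c1@6 c2@9 c3@13, authorship .44.11.22..33...
After op 4 (insert('q')): buffer="gnpqynpqonpqzjnpqpec" (len 20), cursors c4@4 c1@8 c2@12 c3@17, authorship .444.111.222..333...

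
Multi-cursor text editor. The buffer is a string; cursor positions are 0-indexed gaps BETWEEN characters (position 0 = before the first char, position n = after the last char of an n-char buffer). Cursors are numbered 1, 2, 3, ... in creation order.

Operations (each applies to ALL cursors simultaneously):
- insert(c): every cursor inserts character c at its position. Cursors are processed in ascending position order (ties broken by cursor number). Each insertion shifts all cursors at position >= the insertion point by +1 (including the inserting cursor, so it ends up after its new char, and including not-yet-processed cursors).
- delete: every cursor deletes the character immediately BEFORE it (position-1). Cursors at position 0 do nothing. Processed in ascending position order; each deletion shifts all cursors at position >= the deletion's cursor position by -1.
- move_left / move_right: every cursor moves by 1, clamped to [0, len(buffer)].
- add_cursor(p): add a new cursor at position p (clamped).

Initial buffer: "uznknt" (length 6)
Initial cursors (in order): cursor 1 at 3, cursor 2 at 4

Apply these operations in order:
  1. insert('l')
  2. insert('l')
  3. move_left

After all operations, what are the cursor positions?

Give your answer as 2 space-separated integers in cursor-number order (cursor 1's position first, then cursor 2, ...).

After op 1 (insert('l')): buffer="uznlklnt" (len 8), cursors c1@4 c2@6, authorship ...1.2..
After op 2 (insert('l')): buffer="uznllkllnt" (len 10), cursors c1@5 c2@8, authorship ...11.22..
After op 3 (move_left): buffer="uznllkllnt" (len 10), cursors c1@4 c2@7, authorship ...11.22..

Answer: 4 7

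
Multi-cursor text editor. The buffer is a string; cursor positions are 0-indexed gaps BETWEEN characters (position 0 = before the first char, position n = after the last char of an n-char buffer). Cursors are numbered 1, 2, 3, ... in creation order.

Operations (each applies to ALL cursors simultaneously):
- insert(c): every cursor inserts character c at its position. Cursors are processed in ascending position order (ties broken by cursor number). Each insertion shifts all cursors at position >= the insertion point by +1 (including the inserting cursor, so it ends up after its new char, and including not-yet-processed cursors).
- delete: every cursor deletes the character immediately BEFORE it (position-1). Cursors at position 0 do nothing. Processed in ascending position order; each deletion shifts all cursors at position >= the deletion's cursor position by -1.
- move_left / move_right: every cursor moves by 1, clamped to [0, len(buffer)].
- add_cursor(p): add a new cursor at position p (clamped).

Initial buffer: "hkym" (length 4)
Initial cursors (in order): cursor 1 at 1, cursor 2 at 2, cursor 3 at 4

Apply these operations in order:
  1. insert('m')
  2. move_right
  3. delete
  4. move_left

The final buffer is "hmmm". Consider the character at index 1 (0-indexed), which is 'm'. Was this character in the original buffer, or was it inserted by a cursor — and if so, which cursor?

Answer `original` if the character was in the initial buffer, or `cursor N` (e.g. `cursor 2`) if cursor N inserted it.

After op 1 (insert('m')): buffer="hmkmymm" (len 7), cursors c1@2 c2@4 c3@7, authorship .1.2..3
After op 2 (move_right): buffer="hmkmymm" (len 7), cursors c1@3 c2@5 c3@7, authorship .1.2..3
After op 3 (delete): buffer="hmmm" (len 4), cursors c1@2 c2@3 c3@4, authorship .12.
After op 4 (move_left): buffer="hmmm" (len 4), cursors c1@1 c2@2 c3@3, authorship .12.
Authorship (.=original, N=cursor N): . 1 2 .
Index 1: author = 1

Answer: cursor 1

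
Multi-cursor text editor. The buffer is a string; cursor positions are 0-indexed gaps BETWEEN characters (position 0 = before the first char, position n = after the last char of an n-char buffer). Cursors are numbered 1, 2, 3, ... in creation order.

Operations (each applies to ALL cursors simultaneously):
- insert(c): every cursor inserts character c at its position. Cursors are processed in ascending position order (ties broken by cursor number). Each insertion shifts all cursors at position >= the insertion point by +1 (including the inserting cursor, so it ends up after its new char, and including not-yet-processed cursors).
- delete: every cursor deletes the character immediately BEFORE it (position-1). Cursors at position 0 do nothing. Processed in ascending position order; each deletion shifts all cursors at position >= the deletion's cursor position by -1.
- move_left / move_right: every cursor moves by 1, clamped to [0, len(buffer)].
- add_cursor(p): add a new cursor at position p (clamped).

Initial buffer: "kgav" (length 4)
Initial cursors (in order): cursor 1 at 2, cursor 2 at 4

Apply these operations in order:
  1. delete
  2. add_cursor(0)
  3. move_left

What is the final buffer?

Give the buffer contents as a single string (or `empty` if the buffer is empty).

After op 1 (delete): buffer="ka" (len 2), cursors c1@1 c2@2, authorship ..
After op 2 (add_cursor(0)): buffer="ka" (len 2), cursors c3@0 c1@1 c2@2, authorship ..
After op 3 (move_left): buffer="ka" (len 2), cursors c1@0 c3@0 c2@1, authorship ..

Answer: ka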